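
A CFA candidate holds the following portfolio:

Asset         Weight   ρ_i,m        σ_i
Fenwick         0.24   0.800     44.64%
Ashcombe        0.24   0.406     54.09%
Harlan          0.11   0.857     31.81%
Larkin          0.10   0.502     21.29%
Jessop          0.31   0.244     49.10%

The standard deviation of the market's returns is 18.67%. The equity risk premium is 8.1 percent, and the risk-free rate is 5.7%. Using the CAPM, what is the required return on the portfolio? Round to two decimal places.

β_Fenwick = 0.800 × 44.64% / 18.67% = 1.9128
β_Ashcombe = 0.406 × 54.09% / 18.67% = 1.1762
β_Harlan = 0.857 × 31.81% / 18.67% = 1.4602
β_Larkin = 0.502 × 21.29% / 18.67% = 0.5724
β_Jessop = 0.244 × 49.10% / 18.67% = 0.6417
β_P = Σ w_i β_i = 0.24×1.9128 + 0.24×1.1762 + 0.11×1.4602 + 0.10×0.5724 + 0.31×0.6417 = 1.1581
E(R_P) = R_f + β_P × MRP = 5.7% + 1.1581 × 8.1% = 15.08%

15.08%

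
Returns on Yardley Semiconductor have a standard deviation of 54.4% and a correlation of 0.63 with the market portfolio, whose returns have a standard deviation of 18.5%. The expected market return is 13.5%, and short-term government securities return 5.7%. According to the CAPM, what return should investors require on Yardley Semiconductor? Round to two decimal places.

20.15%

β = ρ × σ_i / σ_m = 0.63 × 54.4% / 18.5% = 1.8525
MRP = 13.5% − 5.7% = 7.80%
E(R) = 5.7% + 1.8525 × 7.8% = 20.15%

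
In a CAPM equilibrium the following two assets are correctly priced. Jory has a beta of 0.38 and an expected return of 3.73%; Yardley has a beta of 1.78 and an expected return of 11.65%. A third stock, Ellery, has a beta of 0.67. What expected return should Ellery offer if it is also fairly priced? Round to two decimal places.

MRP (SML slope) = (11.65% − 3.73%) / (1.78 − 0.38) = 7.92% / 1.40 = 5.6571%
R_f (intercept) = 3.73% − 0.38 × 5.6571% = 1.5803%
E(R_Ellery) = R_f + β × MRP = 1.5803% + 0.67 × 5.6571% = 5.37%

5.37%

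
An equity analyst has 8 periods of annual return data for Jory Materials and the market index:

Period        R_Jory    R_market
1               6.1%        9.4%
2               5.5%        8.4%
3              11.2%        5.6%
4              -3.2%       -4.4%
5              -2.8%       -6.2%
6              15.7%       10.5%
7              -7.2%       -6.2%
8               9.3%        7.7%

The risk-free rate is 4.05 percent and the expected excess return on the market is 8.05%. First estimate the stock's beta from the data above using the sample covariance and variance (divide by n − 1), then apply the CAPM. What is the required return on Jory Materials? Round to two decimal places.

11.94%

Mean R_i = (6.1 + 5.5 + 11.2 − 3.2 − 2.8 + 15.7 − 7.2 + 9.3) / 8 = 4.3250%
Mean R_m = (9.4 + 8.4 + 5.6 − 4.4 − 6.2 + 10.5 − 6.2 + 7.7) / 8 = 3.1000%
Σ(R_i − R̄_i)(R_m − R̄_m) = 371.5400  ⇒  Cov = 371.5400 / 7 = 53.0771
Σ(R_m − R̄_m)² = 379.1800  ⇒  Var(R_m) = 379.1800 / 7 = 54.1686
β = Cov / Var(R_m) = 53.0771 / 54.1686 = 0.9798
E(R) = R_f + β × MRP = 4.05% + 0.9798 × 8.05% = 11.94%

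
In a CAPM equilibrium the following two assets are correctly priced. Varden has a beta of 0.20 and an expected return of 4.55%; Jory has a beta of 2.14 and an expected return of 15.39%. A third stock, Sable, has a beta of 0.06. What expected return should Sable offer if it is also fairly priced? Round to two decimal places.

MRP (SML slope) = (15.39% − 4.55%) / (2.14 − 0.20) = 10.84% / 1.94 = 5.5876%
R_f (intercept) = 4.55% − 0.20 × 5.5876% = 3.4325%
E(R_Sable) = R_f + β × MRP = 3.4325% + 0.06 × 5.5876% = 3.77%

3.77%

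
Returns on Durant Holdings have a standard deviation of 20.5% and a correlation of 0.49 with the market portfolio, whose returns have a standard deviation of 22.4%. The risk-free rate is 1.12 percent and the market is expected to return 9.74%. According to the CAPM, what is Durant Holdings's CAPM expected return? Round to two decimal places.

β = ρ × σ_i / σ_m = 0.49 × 20.5% / 22.4% = 0.4484
MRP = 9.74% − 1.12% = 8.62%
E(R) = 1.12% + 0.4484 × 8.62% = 4.99%

4.99%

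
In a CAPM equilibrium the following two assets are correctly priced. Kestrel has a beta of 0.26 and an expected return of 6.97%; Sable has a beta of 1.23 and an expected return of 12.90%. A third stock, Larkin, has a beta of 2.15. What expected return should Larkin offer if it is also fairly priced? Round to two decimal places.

MRP (SML slope) = (12.90% − 6.97%) / (1.23 − 0.26) = 5.93% / 0.97 = 6.1134%
R_f (intercept) = 6.97% − 0.26 × 6.1134% = 5.3805%
E(R_Larkin) = R_f + β × MRP = 5.3805% + 2.15 × 6.1134% = 18.52%

18.52%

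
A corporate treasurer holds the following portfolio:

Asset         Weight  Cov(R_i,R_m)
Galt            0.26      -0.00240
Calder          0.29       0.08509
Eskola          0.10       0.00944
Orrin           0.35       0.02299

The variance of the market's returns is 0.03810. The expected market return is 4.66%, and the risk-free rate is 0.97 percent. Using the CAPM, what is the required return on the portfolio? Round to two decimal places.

4.17%

β_Galt = -0.00240 / 0.03810 = -0.0630
β_Calder = 0.08509 / 0.03810 = 2.2333
β_Eskola = 0.00944 / 0.03810 = 0.2478
β_Orrin = 0.02299 / 0.03810 = 0.6034
β_P = Σ w_i β_i = 0.26×-0.0630 + 0.29×2.2333 + 0.10×0.2478 + 0.35×0.6034 = 0.8672
MRP = 4.66% − 0.97% = 3.69%
E(R_P) = R_f + β_P × MRP = 0.97% + 0.8672 × 3.69% = 4.17%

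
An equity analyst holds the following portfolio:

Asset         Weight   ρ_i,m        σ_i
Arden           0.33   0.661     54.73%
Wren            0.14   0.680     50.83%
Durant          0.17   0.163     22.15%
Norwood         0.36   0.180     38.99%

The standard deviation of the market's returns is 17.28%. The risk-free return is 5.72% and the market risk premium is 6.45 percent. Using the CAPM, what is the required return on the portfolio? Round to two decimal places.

β_Arden = 0.661 × 54.73% / 17.28% = 2.0935
β_Wren = 0.680 × 50.83% / 17.28% = 2.0003
β_Durant = 0.163 × 22.15% / 17.28% = 0.2089
β_Norwood = 0.180 × 38.99% / 17.28% = 0.4061
β_P = Σ w_i β_i = 0.33×2.0935 + 0.14×2.0003 + 0.17×0.2089 + 0.36×0.4061 = 1.1526
E(R_P) = R_f + β_P × MRP = 5.72% + 1.1526 × 6.45% = 13.15%

13.15%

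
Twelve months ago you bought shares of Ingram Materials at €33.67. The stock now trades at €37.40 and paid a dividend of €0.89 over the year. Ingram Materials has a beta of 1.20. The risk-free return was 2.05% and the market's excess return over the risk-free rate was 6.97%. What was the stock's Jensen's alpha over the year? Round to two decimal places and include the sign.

+3.31%

Realised HPR = (P1 + D1 − P0) / P0 = (37.40 + 0.89 − 33.67) / 33.67 = 4.62 / 33.67 = 13.7214%
CAPM required = R_f + β·MRP = 2.05% + 1.20 × 6.97% = 10.4140%
α = realised − required = 13.7214% − 10.4140% = +3.31%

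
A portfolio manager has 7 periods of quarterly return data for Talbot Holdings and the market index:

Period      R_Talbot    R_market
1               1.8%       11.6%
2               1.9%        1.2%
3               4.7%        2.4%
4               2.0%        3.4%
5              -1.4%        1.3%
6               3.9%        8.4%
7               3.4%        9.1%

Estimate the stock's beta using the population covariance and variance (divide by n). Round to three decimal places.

0.148

Mean R_i = (1.8 + 1.9 + 4.7 + 2.0 − 1.4 + 3.9 + 3.4) / 7 = 2.3286%
Mean R_m = (11.6 + 1.2 + 2.4 + 3.4 + 1.3 + 8.4 + 9.1) / 7 = 5.3429%
Σ(R_i − R̄_i)(R_m − R̄_m) = 16.0314  ⇒  Cov = 16.0314 / 7 = 2.2902
Σ(R_m − R̄_m)² = 108.5571  ⇒  Var(R_m) = 108.5571 / 7 = 15.5082
β = Cov / Var(R_m) = 2.2902 / 15.5082 = 0.1477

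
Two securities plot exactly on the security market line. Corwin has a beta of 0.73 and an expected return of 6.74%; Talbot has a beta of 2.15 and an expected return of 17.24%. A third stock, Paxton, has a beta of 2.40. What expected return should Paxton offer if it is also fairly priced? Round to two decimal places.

19.09%

MRP (SML slope) = (17.24% − 6.74%) / (2.15 − 0.73) = 10.50% / 1.42 = 7.3944%
R_f (intercept) = 6.74% − 0.73 × 7.3944% = 1.3421%
E(R_Paxton) = R_f + β × MRP = 1.3421% + 2.40 × 7.3944% = 19.09%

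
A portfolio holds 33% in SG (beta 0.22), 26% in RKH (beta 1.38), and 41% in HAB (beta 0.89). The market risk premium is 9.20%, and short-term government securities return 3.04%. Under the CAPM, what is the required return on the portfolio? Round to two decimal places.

10.37%

β_P = Σ w_i β_i = 0.33×0.22 + 0.26×1.38 + 0.41×0.89 = 0.7963
E(R_P) = R_f + β_P × MRP = 3.04% + 0.7963 × 9.20% = 10.37%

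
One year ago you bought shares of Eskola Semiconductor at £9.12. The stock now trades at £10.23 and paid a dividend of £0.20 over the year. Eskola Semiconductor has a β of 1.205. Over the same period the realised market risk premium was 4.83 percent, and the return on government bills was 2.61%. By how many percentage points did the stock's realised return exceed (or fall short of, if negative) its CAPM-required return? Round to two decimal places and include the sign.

Realised HPR = (P1 + D1 − P0) / P0 = (10.23 + 0.20 − 9.12) / 9.12 = 1.31 / 9.12 = 14.3640%
CAPM required = R_f + β·MRP = 2.61% + 1.205 × 4.83% = 8.43015%
α = realised − required = 14.3640% − 8.43015% = +5.93%

+5.93%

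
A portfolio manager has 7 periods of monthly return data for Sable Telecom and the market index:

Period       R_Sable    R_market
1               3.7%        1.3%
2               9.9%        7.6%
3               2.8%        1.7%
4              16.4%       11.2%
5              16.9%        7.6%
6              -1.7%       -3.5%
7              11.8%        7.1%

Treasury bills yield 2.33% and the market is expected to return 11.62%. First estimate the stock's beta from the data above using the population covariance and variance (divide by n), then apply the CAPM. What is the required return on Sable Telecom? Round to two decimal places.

Mean R_i = (3.7 + 9.9 + 2.8 + 16.4 + 16.9 − 1.7 + 11.8) / 7 = 8.5429%
Mean R_m = (1.3 + 7.6 + 1.7 + 11.2 + 7.6 − 3.5 + 7.1) / 7 = 4.7143%
Σ(R_i − R̄_i)(R_m − R̄_m) = 204.7457  ⇒  Cov = 204.7457 / 7 = 29.2494
Σ(R_m − R̄_m)² = 152.6286  ⇒  Var(R_m) = 152.6286 / 7 = 21.8041
β = Cov / Var(R_m) = 29.2494 / 21.8041 = 1.3415
MRP = 11.62% − 2.33% = 9.29%
E(R) = R_f + β × MRP = 2.33% + 1.3415 × 9.29% = 14.79%

14.79%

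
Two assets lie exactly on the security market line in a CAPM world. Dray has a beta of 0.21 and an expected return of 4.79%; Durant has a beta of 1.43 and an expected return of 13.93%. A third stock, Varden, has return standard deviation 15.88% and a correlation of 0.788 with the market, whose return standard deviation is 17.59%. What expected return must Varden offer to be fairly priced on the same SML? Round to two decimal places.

MRP = (13.93% − 4.79%) / (1.43 − 0.21) = 7.4918%
R_f = 4.79% − 0.21 × 7.4918% = 3.2167%
β_Varden = ρ·σ_i/σ_m = 0.788 × 15.88 / 17.59 = 0.7114
E(R_Varden) = R_f + β × MRP = 3.2167% + 0.7114 × 7.4918% = 8.55%

8.55%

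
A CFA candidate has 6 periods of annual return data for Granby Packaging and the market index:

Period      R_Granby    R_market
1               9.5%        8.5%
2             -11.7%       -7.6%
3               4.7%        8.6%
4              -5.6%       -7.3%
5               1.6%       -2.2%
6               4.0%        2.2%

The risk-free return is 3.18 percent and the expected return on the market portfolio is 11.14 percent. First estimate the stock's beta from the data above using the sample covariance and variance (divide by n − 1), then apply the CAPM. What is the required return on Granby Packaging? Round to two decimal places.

10.82%

Mean R_i = (9.5 − 11.7 + 4.7 − 5.6 + 1.6 + 4.0) / 6 = 0.4167%
Mean R_m = (8.5 − 7.6 + 8.6 − 7.3 − 2.2 + 2.2) / 6 = 0.3667%
Σ(R_i − R̄_i)(R_m − R̄_m) = 255.3333  ⇒  Cov = 255.3333 / 5 = 51.0667
Σ(R_m − R̄_m)² = 266.1333  ⇒  Var(R_m) = 266.1333 / 5 = 53.2267
β = Cov / Var(R_m) = 51.0667 / 53.2267 = 0.9594
MRP = 11.14% − 3.18% = 7.96%
E(R) = R_f + β × MRP = 3.18% + 0.9594 × 7.96% = 10.82%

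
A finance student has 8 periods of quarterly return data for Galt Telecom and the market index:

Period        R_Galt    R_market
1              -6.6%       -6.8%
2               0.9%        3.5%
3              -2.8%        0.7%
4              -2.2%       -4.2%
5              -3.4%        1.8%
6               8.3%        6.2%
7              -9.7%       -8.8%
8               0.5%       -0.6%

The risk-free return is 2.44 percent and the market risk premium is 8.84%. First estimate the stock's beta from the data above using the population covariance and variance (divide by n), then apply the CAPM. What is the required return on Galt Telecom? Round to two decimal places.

Mean R_i = (-6.6 + 0.9 − 2.8 − 2.2 − 3.4 + 8.3 − 9.7 + 0.5) / 8 = -1.8750%
Mean R_m = (-6.8 + 3.5 + 0.7 − 4.2 + 1.8 + 6.2 − 8.8 − 0.6) / 8 = -1.0250%
Σ(R_i − R̄_i)(R_m − R̄_m) = 170.3350  ⇒  Cov = 170.3350 / 8 = 21.2919
Σ(R_m − R̄_m)² = 187.6950  ⇒  Var(R_m) = 187.6950 / 8 = 23.4619
β = Cov / Var(R_m) = 21.2919 / 23.4619 = 0.9075
E(R) = R_f + β × MRP = 2.44% + 0.9075 × 8.84% = 10.46%

10.46%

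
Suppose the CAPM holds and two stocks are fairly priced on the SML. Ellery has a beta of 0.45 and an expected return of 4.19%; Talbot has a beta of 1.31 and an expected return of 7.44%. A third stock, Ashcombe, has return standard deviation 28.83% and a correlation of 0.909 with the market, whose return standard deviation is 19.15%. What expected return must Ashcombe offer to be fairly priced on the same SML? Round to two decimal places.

7.66%

MRP = (7.44% − 4.19%) / (1.31 − 0.45) = 3.7791%
R_f = 4.19% − 0.45 × 3.7791% = 2.4894%
β_Ashcombe = ρ·σ_i/σ_m = 0.909 × 28.83 / 19.15 = 1.3685
E(R_Ashcombe) = R_f + β × MRP = 2.4894% + 1.3685 × 3.7791% = 7.66%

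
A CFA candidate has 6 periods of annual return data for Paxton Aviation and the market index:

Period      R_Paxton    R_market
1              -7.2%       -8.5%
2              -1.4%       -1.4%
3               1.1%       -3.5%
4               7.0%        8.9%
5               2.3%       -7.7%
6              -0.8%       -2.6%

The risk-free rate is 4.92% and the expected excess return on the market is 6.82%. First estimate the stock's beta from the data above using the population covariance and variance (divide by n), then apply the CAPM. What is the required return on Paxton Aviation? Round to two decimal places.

8.71%

Mean R_i = (-7.2 − 1.4 + 1.1 + 7.0 + 2.3 − 0.8) / 6 = 0.1667%
Mean R_m = (-8.5 − 1.4 − 3.5 + 8.9 − 7.7 − 2.6) / 6 = -2.4667%
Σ(R_i − R̄_i)(R_m − R̄_m) = 108.4467  ⇒  Cov = 108.4467 / 6 = 18.0745
Σ(R_m − R̄_m)² = 195.2133  ⇒  Var(R_m) = 195.2133 / 6 = 32.5356
β = Cov / Var(R_m) = 18.0745 / 32.5356 = 0.5555
E(R) = R_f + β × MRP = 4.92% + 0.5555 × 6.82% = 8.71%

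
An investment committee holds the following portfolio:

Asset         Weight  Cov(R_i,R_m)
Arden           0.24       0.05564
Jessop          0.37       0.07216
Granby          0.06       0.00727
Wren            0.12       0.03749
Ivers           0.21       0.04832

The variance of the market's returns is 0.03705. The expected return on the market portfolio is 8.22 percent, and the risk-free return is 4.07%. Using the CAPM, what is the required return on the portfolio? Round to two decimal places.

β_Arden = 0.05564 / 0.03705 = 1.5018
β_Jessop = 0.07216 / 0.03705 = 1.9476
β_Granby = 0.00727 / 0.03705 = 0.1962
β_Wren = 0.03749 / 0.03705 = 1.0119
β_Ivers = 0.04832 / 0.03705 = 1.3042
β_P = Σ w_i β_i = 0.24×1.5018 + 0.37×1.9476 + 0.06×0.1962 + 0.12×1.0119 + 0.21×1.3042 = 1.4881
MRP = 8.22% − 4.07% = 4.15%
E(R_P) = R_f + β_P × MRP = 4.07% + 1.4881 × 4.15% = 10.25%

10.25%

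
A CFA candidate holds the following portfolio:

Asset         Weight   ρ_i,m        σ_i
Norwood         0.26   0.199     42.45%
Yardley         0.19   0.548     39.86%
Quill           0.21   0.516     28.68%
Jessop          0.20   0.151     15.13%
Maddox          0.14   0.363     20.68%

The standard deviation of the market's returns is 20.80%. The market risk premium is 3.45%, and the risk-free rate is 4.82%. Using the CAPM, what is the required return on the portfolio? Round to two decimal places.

β_Norwood = 0.199 × 42.45% / 20.80% = 0.4061
β_Yardley = 0.548 × 39.86% / 20.80% = 1.0502
β_Quill = 0.516 × 28.68% / 20.80% = 0.7115
β_Jessop = 0.151 × 15.13% / 20.80% = 0.1098
β_Maddox = 0.363 × 20.68% / 20.80% = 0.3609
β_P = Σ w_i β_i = 0.26×0.4061 + 0.19×1.0502 + 0.21×0.7115 + 0.20×0.1098 + 0.14×0.3609 = 0.5270
E(R_P) = R_f + β_P × MRP = 4.82% + 0.5270 × 3.45% = 6.64%

6.64%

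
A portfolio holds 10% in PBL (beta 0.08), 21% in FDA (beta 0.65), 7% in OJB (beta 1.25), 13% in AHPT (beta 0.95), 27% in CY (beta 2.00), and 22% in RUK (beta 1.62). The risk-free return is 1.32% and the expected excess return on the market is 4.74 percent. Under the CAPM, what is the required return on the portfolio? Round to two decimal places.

β_P = Σ w_i β_i = 0.10×0.08 + 0.21×0.65 + 0.07×1.25 + 0.13×0.95 + 0.27×2.00 + 0.22×1.62 = 1.2519
E(R_P) = R_f + β_P × MRP = 1.32% + 1.2519 × 4.74% = 7.25%

7.25%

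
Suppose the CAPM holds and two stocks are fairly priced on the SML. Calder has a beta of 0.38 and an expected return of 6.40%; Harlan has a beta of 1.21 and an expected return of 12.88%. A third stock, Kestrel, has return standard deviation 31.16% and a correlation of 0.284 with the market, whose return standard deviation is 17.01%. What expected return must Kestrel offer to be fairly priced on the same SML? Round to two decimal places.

MRP = (12.88% − 6.40%) / (1.21 − 0.38) = 7.8072%
R_f = 6.40% − 0.38 × 7.8072% = 3.4333%
β_Kestrel = ρ·σ_i/σ_m = 0.284 × 31.16 / 17.01 = 0.5202
E(R_Kestrel) = R_f + β × MRP = 3.4333% + 0.5202 × 7.8072% = 7.49%

7.49%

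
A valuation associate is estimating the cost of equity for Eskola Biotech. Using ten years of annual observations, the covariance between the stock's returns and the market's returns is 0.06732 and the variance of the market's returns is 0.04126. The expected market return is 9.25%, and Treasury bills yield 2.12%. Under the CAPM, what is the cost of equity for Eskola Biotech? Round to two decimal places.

13.75%

β = Cov(R_i, R_m) / Var(R_m) = 0.06732 / 0.04126 = 1.6316
MRP = 9.25% − 2.12% = 7.13%
E(R) = R_f + β × MRP = 2.12% + 1.6316 × 7.13% = 13.75%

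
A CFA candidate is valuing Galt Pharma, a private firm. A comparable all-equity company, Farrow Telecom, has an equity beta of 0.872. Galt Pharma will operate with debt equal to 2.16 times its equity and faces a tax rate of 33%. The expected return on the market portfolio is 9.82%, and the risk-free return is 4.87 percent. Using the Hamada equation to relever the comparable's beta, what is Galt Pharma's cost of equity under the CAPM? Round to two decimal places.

15.43%

β_L = β_U × [1 + (1 − t)(D/E)] = 0.872 × [1 + (1 − 0.33) × 2.16]
    = 0.872 × [1 + 0.67 × 2.16] = 0.872 × 2.4472 = 2.1340
MRP = 9.82% − 4.87% = 4.95%
E(R) = R_f + β_L × MRP = 4.87% + 2.1340 × 4.95% = 15.43%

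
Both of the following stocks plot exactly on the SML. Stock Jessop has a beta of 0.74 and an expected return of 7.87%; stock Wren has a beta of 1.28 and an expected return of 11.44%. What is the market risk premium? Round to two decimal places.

6.61%

Both satisfy E(R) = R_f + β·MRP, so the slope of the SML is
MRP = (11.44% − 7.87%) / (1.28 − 0.74) = 3.57% / 0.54 = 6.6111%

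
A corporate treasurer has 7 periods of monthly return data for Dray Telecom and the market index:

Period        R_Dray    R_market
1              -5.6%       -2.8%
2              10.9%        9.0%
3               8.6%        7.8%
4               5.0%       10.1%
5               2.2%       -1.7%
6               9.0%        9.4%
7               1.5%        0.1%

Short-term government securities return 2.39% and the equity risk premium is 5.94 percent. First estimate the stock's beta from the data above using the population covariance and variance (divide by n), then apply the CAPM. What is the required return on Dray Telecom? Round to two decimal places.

7.45%

Mean R_i = (-5.6 + 10.9 + 8.6 + 5.0 + 2.2 + 9.0 + 1.5) / 7 = 4.5143%
Mean R_m = (-2.8 + 9.0 + 7.8 + 10.1 − 1.7 + 9.4 + 0.1) / 7 = 4.5571%
Σ(R_i − R̄_i)(R_m − R̄_m) = 168.3643  ⇒  Cov = 168.3643 / 7 = 24.0520
Σ(R_m − R̄_m)² = 197.5771  ⇒  Var(R_m) = 197.5771 / 7 = 28.2253
β = Cov / Var(R_m) = 24.0520 / 28.2253 = 0.8521
E(R) = R_f + β × MRP = 2.39% + 0.8521 × 5.94% = 7.45%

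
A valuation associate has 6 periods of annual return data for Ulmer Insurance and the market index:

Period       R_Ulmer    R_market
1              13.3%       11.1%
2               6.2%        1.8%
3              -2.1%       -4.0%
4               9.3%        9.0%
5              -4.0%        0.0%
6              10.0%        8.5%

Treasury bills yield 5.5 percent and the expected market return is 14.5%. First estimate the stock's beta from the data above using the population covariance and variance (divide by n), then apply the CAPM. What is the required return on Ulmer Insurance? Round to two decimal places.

Mean R_i = (13.3 + 6.2 − 2.1 + 9.3 − 4.0 + 10.0) / 6 = 5.4500%
Mean R_m = (11.1 + 1.8 − 4.0 + 9.0 + 0.0 + 8.5) / 6 = 4.4000%
Σ(R_i − R̄_i)(R_m − R̄_m) = 192.0100  ⇒  Cov = 192.0100 / 6 = 32.0017
Σ(R_m − R̄_m)² = 179.5400  ⇒  Var(R_m) = 179.5400 / 6 = 29.9233
β = Cov / Var(R_m) = 32.0017 / 29.9233 = 1.0695
MRP = 14.5% − 5.5% = 9.00%
E(R) = R_f + β × MRP = 5.5% + 1.0695 × 9.0% = 15.13%

15.13%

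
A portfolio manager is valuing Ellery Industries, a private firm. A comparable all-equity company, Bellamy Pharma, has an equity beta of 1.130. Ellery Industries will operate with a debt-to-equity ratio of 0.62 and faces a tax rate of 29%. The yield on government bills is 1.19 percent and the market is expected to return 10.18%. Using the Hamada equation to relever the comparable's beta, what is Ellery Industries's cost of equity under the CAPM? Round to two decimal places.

15.82%

β_L = β_U × [1 + (1 − t)(D/E)] = 1.130 × [1 + (1 − 0.29) × 0.62]
    = 1.130 × [1 + 0.71 × 0.62] = 1.130 × 1.4402 = 1.6274
MRP = 10.18% − 1.19% = 8.99%
E(R) = R_f + β_L × MRP = 1.19% + 1.6274 × 8.99% = 15.82%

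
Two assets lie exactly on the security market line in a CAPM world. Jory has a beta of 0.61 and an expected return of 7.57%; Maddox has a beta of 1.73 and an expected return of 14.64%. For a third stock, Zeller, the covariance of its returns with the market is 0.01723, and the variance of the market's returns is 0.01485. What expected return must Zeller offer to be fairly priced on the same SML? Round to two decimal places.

MRP = (14.64% − 7.57%) / (1.73 − 0.61) = 6.3125%
R_f = 7.57% − 0.61 × 6.3125% = 3.7194%
β_Zeller = Cov / Var(R_m) = 0.01723 / 0.01485 = 1.1603
E(R_Zeller) = R_f + β × MRP = 3.7194% + 1.1603 × 6.3125% = 11.04%

11.04%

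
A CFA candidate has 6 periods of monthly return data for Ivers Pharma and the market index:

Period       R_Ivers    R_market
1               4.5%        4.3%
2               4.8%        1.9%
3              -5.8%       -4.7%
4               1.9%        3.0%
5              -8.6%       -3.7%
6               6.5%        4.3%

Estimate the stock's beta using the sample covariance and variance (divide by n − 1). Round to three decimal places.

Mean R_i = (4.5 + 4.8 − 5.8 + 1.9 − 8.6 + 6.5) / 6 = 0.5500%
Mean R_m = (4.3 + 1.9 − 4.7 + 3.0 − 3.7 + 4.3) / 6 = 0.8500%
Σ(R_i − R̄_i)(R_m − R̄_m) = 118.3950  ⇒  Cov = 118.3950 / 5 = 23.6790
Σ(R_m − R̄_m)² = 81.0350  ⇒  Var(R_m) = 81.0350 / 5 = 16.2070
β = Cov / Var(R_m) = 23.6790 / 16.2070 = 1.4610

1.461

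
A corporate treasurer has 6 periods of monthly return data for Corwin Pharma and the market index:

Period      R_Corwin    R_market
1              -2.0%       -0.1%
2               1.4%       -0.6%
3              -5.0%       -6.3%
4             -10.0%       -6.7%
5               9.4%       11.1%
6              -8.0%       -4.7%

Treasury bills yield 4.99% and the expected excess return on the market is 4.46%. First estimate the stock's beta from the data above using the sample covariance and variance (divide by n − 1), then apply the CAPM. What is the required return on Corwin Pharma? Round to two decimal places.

9.47%

Mean R_i = (-2.0 + 1.4 − 5.0 − 10.0 + 9.4 − 8.0) / 6 = -2.3667%
Mean R_m = (-0.1 − 0.6 − 6.3 − 6.7 + 11.1 − 4.7) / 6 = -1.2167%
Σ(R_i − R̄_i)(R_m − R̄_m) = 222.5233  ⇒  Cov = 222.5233 / 5 = 44.5047
Σ(R_m − R̄_m)² = 221.3683  ⇒  Var(R_m) = 221.3683 / 5 = 44.2737
β = Cov / Var(R_m) = 44.5047 / 44.2737 = 1.0052
E(R) = R_f + β × MRP = 4.99% + 1.0052 × 4.46% = 9.47%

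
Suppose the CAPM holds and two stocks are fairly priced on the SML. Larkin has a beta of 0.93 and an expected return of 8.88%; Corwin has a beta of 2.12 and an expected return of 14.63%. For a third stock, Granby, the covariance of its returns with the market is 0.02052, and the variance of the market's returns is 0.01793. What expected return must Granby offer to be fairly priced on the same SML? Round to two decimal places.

9.92%

MRP = (14.63% − 8.88%) / (2.12 − 0.93) = 4.8319%
R_f = 8.88% − 0.93 × 4.8319% = 4.3863%
β_Granby = Cov / Var(R_m) = 0.02052 / 0.01793 = 1.1445
E(R_Granby) = R_f + β × MRP = 4.3863% + 1.1445 × 4.8319% = 9.92%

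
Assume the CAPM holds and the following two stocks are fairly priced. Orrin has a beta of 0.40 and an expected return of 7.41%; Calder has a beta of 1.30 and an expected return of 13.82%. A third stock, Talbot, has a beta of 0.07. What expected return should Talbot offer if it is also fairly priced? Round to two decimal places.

MRP (SML slope) = (13.82% − 7.41%) / (1.30 − 0.40) = 6.41% / 0.90 = 7.1222%
R_f (intercept) = 7.41% − 0.40 × 7.1222% = 4.5611%
E(R_Talbot) = R_f + β × MRP = 4.5611% + 0.07 × 7.1222% = 5.06%

5.06%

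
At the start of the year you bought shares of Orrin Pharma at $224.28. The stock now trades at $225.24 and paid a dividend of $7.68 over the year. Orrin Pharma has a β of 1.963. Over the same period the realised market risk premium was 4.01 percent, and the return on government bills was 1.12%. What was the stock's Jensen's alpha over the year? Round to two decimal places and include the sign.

-5.14%

Realised HPR = (P1 + D1 − P0) / P0 = (225.24 + 7.68 − 224.28) / 224.28 = 8.64 / 224.28 = 3.8523%
CAPM required = R_f + β·MRP = 1.12% + 1.963 × 4.01% = 8.99163%
α = realised − required = 3.8523% − 8.99163% = -5.14%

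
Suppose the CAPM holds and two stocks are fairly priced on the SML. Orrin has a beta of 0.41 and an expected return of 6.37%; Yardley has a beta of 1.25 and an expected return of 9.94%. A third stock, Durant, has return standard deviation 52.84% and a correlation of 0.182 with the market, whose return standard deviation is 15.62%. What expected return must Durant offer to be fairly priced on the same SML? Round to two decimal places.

MRP = (9.94% − 6.37%) / (1.25 − 0.41) = 4.2500%
R_f = 6.37% − 0.41 × 4.2500% = 4.6275%
β_Durant = ρ·σ_i/σ_m = 0.182 × 52.84 / 15.62 = 0.6157
E(R_Durant) = R_f + β × MRP = 4.6275% + 0.6157 × 4.2500% = 7.24%

7.24%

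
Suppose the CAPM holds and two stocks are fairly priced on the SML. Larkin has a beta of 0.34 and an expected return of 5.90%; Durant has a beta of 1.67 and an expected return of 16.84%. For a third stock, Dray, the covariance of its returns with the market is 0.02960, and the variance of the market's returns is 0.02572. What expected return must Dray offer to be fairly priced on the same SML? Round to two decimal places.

MRP = (16.84% − 5.90%) / (1.67 − 0.34) = 8.2256%
R_f = 5.90% − 0.34 × 8.2256% = 3.1033%
β_Dray = Cov / Var(R_m) = 0.02960 / 0.02572 = 1.1509
E(R_Dray) = R_f + β × MRP = 3.1033% + 1.1509 × 8.2256% = 12.57%

12.57%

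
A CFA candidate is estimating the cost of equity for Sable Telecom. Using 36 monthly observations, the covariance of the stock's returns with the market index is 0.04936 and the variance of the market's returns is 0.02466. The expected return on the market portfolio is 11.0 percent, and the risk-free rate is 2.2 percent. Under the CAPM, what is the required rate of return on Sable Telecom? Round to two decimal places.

19.81%

β = Cov(R_i, R_m) / Var(R_m) = 0.04936 / 0.02466 = 2.0016
MRP = 11.0% − 2.2% = 8.80%
E(R) = R_f + β × MRP = 2.2% + 2.0016 × 8.8% = 19.81%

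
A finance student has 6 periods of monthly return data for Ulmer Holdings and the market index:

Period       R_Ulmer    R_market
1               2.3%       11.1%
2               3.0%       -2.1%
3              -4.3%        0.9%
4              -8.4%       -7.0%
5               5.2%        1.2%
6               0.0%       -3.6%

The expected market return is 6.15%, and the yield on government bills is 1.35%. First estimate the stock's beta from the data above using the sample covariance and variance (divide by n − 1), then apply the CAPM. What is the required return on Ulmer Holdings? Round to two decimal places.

Mean R_i = (2.3 + 3.0 − 4.3 − 8.4 + 5.2 + 0.0) / 6 = -0.3667%
Mean R_m = (11.1 − 2.1 + 0.9 − 7.0 + 1.2 − 3.6) / 6 = 0.0833%
Σ(R_i − R̄_i)(R_m − R̄_m) = 80.5833  ⇒  Cov = 80.5833 / 5 = 16.1167
Σ(R_m − R̄_m)² = 191.7883  ⇒  Var(R_m) = 191.7883 / 5 = 38.3577
β = Cov / Var(R_m) = 16.1167 / 38.3577 = 0.4202
MRP = 6.15% − 1.35% = 4.80%
E(R) = R_f + β × MRP = 1.35% + 0.4202 × 4.80% = 3.37%

3.37%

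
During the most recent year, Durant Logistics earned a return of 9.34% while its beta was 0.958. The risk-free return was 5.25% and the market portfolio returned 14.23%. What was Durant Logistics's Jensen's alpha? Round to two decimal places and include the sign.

-4.51%

Market excess return = 14.23% − 5.25% = 8.98%
CAPM benchmark = R_f + β(R_m − R_f) = 5.25% + 0.958 × 8.98% = 13.85284%
α = actual − benchmark = 9.34% − 13.85284% = -4.51%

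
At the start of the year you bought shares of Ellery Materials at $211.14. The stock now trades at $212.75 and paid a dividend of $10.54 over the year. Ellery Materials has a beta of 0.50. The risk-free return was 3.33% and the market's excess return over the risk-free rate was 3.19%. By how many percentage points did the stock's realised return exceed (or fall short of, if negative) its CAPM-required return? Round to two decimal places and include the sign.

Realised HPR = (P1 + D1 − P0) / P0 = (212.75 + 10.54 − 211.14) / 211.14 = 12.15 / 211.14 = 5.7545%
CAPM required = R_f + β·MRP = 3.33% + 0.50 × 3.19% = 4.9250%
α = realised − required = 5.7545% − 4.9250% = +0.83%

+0.83%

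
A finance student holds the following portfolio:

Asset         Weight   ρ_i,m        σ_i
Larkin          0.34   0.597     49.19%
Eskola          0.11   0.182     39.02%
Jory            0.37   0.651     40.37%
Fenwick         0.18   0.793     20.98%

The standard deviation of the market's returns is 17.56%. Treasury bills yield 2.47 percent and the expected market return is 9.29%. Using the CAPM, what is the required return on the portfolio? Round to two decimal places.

11.59%

β_Larkin = 0.597 × 49.19% / 17.56% = 1.6723
β_Eskola = 0.182 × 39.02% / 17.56% = 0.4044
β_Jory = 0.651 × 40.37% / 17.56% = 1.4966
β_Fenwick = 0.793 × 20.98% / 17.56% = 0.9474
β_P = Σ w_i β_i = 0.34×1.6723 + 0.11×0.4044 + 0.37×1.4966 + 0.18×0.9474 = 1.3373
MRP = 9.29% − 2.47% = 6.82%
E(R_P) = R_f + β_P × MRP = 2.47% + 1.3373 × 6.82% = 11.59%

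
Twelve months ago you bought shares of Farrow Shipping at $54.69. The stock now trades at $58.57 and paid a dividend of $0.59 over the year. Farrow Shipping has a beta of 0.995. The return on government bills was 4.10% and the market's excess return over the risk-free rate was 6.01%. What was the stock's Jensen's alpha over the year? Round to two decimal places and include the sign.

-1.91%

Realised HPR = (P1 + D1 − P0) / P0 = (58.57 + 0.59 − 54.69) / 54.69 = 4.47 / 54.69 = 8.1733%
CAPM required = R_f + β·MRP = 4.10% + 0.995 × 6.01% = 10.07995%
α = realised − required = 8.1733% − 10.07995% = -1.91%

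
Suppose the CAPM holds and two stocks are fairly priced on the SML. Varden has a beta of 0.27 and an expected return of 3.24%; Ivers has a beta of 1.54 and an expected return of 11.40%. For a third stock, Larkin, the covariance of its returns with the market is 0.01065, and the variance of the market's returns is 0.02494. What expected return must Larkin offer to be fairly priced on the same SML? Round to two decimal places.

MRP = (11.40% − 3.24%) / (1.54 − 0.27) = 6.4252%
R_f = 3.24% − 0.27 × 6.4252% = 1.5052%
β_Larkin = Cov / Var(R_m) = 0.01065 / 0.02494 = 0.4270
E(R_Larkin) = R_f + β × MRP = 1.5052% + 0.4270 × 6.4252% = 4.25%

4.25%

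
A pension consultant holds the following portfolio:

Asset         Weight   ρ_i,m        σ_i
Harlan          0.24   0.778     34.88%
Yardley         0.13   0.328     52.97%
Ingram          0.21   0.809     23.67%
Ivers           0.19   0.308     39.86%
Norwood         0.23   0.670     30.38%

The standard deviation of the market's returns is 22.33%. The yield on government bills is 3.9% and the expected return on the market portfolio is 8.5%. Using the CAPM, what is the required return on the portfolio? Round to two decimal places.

7.98%

β_Harlan = 0.778 × 34.88% / 22.33% = 1.2153
β_Yardley = 0.328 × 52.97% / 22.33% = 0.7781
β_Ingram = 0.809 × 23.67% / 22.33% = 0.8575
β_Ivers = 0.308 × 39.86% / 22.33% = 0.5498
β_Norwood = 0.670 × 30.38% / 22.33% = 0.9115
β_P = Σ w_i β_i = 0.24×1.2153 + 0.13×0.7781 + 0.21×0.8575 + 0.19×0.5498 + 0.23×0.9115 = 0.8870
MRP = 8.5% − 3.9% = 4.60%
E(R_P) = R_f + β_P × MRP = 3.9% + 0.8870 × 4.6% = 7.98%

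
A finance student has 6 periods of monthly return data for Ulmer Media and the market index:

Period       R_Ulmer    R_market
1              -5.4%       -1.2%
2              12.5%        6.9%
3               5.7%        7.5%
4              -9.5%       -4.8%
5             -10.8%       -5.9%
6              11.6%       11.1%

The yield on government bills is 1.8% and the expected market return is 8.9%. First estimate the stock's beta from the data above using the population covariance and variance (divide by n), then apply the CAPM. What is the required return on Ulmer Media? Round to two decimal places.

Mean R_i = (-5.4 + 12.5 + 5.7 − 9.5 − 10.8 + 11.6) / 6 = 0.6833%
Mean R_m = (-1.2 + 6.9 + 7.5 − 4.8 − 5.9 + 11.1) / 6 = 2.2667%
Σ(R_i − R̄_i)(R_m − R̄_m) = 364.2667  ⇒  Cov = 364.2667 / 6 = 60.7111
Σ(R_m − R̄_m)² = 255.5333  ⇒  Var(R_m) = 255.5333 / 6 = 42.5889
β = Cov / Var(R_m) = 60.7111 / 42.5889 = 1.4255
MRP = 8.9% − 1.8% = 7.10%
E(R) = R_f + β × MRP = 1.8% + 1.4255 × 7.1% = 11.92%

11.92%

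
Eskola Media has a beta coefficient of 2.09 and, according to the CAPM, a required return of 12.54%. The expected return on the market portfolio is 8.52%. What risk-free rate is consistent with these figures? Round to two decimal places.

4.83%

E(R) = R_f + β(E(R_m) − R_f) = R_f(1 − β) + β·E(R_m)
12.54% = R_f × (1 − 2.09) + 2.09 × 8.52%
12.54% = R_f × -1.09 + 17.8068%
R_f = (12.54% − 17.8068%) / -1.09 = 4.83%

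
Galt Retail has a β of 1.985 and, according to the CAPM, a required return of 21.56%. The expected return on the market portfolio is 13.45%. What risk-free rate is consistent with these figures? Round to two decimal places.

5.22%

E(R) = R_f + β(E(R_m) − R_f) = R_f(1 − β) + β·E(R_m)
21.56% = R_f × (1 − 1.985) + 1.985 × 13.45%
21.56% = R_f × -0.985 + 26.69825%
R_f = (21.56% − 26.69825%) / -0.985 = 5.22%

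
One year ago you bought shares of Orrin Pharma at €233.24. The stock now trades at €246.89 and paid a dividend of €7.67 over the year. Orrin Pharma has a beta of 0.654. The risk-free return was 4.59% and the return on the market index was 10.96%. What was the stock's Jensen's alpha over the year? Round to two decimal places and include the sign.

+0.38%

Realised HPR = (P1 + D1 − P0) / P0 = (246.89 + 7.67 − 233.24) / 233.24 = 21.32 / 233.24 = 9.1408%
MRP = 10.96% − 4.59% = 6.37%
CAPM required = R_f + β·MRP = 4.59% + 0.654 × 6.37% = 8.75598%
α = realised − required = 9.1408% − 8.75598% = +0.38%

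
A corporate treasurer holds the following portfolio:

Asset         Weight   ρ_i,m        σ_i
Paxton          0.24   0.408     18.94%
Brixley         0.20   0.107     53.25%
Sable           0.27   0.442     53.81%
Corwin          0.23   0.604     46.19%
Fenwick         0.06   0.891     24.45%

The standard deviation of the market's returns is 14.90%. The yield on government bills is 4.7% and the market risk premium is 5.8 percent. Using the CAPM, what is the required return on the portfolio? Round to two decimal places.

11.37%

β_Paxton = 0.408 × 18.94% / 14.90% = 0.5186
β_Brixley = 0.107 × 53.25% / 14.90% = 0.3824
β_Sable = 0.442 × 53.81% / 14.90% = 1.5962
β_Corwin = 0.604 × 46.19% / 14.90% = 1.8724
β_Fenwick = 0.891 × 24.45% / 14.90% = 1.4621
β_P = Σ w_i β_i = 0.24×0.5186 + 0.20×0.3824 + 0.27×1.5962 + 0.23×1.8724 + 0.06×1.4621 = 1.1503
E(R_P) = R_f + β_P × MRP = 4.7% + 1.1503 × 5.8% = 11.37%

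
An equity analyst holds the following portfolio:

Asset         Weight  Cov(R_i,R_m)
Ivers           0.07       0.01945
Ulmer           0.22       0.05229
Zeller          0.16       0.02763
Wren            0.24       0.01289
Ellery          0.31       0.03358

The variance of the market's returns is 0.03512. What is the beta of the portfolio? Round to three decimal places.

β_Ivers = 0.01945 / 0.03512 = 0.5538
β_Ulmer = 0.05229 / 0.03512 = 1.4889
β_Zeller = 0.02763 / 0.03512 = 0.7867
β_Wren = 0.01289 / 0.03512 = 0.3670
β_Ellery = 0.03358 / 0.03512 = 0.9562
β_P = Σ w_i β_i = 0.07×0.5538 + 0.22×1.4889 + 0.16×0.7867 + 0.24×0.3670 + 0.31×0.9562 = 0.8767

0.877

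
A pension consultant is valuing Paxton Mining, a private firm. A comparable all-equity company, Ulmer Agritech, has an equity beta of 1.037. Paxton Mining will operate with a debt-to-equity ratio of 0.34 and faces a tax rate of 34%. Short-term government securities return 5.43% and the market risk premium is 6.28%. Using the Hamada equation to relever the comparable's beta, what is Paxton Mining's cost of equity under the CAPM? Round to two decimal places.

β_L = β_U × [1 + (1 − t)(D/E)] = 1.037 × [1 + (1 − 0.34) × 0.34]
    = 1.037 × [1 + 0.66 × 0.34] = 1.037 × 1.2244 = 1.2697
E(R) = R_f + β_L × MRP = 5.43% + 1.2697 × 6.28% = 13.40%

13.40%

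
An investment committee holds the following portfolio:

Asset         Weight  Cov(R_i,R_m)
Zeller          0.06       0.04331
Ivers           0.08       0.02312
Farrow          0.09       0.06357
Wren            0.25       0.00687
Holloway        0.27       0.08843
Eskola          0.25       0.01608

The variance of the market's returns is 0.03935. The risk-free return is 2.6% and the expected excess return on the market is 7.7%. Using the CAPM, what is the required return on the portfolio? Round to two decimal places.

10.38%

β_Zeller = 0.04331 / 0.03935 = 1.1006
β_Ivers = 0.02312 / 0.03935 = 0.5875
β_Farrow = 0.06357 / 0.03935 = 1.6155
β_Wren = 0.00687 / 0.03935 = 0.1746
β_Holloway = 0.08843 / 0.03935 = 2.2473
β_Eskola = 0.01608 / 0.03935 = 0.4086
β_P = Σ w_i β_i = 0.06×1.1006 + 0.08×0.5875 + 0.09×1.6155 + 0.25×0.1746 + 0.27×2.2473 + 0.25×0.4086 = 1.0110
E(R_P) = R_f + β_P × MRP = 2.6% + 1.0110 × 7.7% = 10.38%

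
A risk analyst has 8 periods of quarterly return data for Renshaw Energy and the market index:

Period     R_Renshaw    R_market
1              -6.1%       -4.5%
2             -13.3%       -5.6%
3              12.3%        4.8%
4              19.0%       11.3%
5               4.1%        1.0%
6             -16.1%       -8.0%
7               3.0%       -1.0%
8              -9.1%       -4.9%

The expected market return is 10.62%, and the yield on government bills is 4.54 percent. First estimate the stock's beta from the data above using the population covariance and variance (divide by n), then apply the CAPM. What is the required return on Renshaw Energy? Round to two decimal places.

Mean R_i = (-6.1 − 13.3 + 12.3 + 19.0 + 4.1 − 16.1 + 3.0 − 9.1) / 8 = -0.7750%
Mean R_m = (-4.5 − 5.6 + 4.8 + 11.3 + 1.0 − 8.0 − 1.0 − 4.9) / 8 = -0.8625%
Σ(R_i − R̄_i)(R_m − R̄_m) = 544.8125  ⇒  Cov = 544.8125 / 8 = 68.1016
Σ(R_m − R̄_m)² = 286.3988  ⇒  Var(R_m) = 286.3988 / 8 = 35.7999
β = Cov / Var(R_m) = 68.1016 / 35.7999 = 1.9023
MRP = 10.62% − 4.54% = 6.08%
E(R) = R_f + β × MRP = 4.54% + 1.9023 × 6.08% = 16.11%

16.11%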